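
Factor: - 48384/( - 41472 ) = 7/6=2^(- 1)*3^(- 1 )*7^1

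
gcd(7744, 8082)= 2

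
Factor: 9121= 7^1*1303^1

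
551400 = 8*68925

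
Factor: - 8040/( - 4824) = 3^( - 1)*5^1 =5/3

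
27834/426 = 65+24/71 = 65.34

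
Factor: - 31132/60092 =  - 43^1  *83^( - 1) = - 43/83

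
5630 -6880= -1250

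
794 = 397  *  2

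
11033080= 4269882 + 6763198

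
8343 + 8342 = 16685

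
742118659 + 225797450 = 967916109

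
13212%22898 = 13212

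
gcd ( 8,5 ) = 1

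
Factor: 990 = 2^1*3^2*5^1*11^1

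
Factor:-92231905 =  - 5^1*241^1*76541^1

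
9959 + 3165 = 13124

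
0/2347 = 0 = 0.00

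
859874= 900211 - 40337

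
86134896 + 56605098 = 142739994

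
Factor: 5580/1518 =930/253 = 2^1 * 3^1*5^1*11^( - 1)*23^( - 1 )*31^1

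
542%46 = 36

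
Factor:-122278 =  - 2^1* 13^1*4703^1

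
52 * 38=1976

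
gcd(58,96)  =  2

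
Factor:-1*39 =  - 3^1* 13^1 = - 39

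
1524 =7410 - 5886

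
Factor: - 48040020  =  - 2^2*3^3*5^1*7^1*71^1*179^1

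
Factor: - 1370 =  - 2^1*5^1*137^1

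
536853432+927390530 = 1464243962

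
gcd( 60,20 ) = 20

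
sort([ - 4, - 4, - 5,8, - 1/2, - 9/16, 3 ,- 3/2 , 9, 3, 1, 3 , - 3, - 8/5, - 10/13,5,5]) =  [-5,-4, - 4,-3, - 8/5,-3/2, - 10/13,-9/16, - 1/2  ,  1,3, 3,3 , 5, 5, 8, 9 ]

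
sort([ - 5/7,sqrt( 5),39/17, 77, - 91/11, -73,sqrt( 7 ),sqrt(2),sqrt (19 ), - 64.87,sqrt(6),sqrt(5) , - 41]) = [  -  73, - 64.87 , - 41, - 91/11,-5/7,sqrt( 2 )  ,  sqrt( 5) , sqrt(5),39/17,sqrt ( 6 ),sqrt( 7), sqrt(19), 77]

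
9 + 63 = 72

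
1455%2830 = 1455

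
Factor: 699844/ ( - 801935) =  - 2^2*5^( - 1)*23^1*7607^1 * 160387^( - 1)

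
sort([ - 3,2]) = [ - 3,2]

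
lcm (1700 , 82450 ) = 164900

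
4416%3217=1199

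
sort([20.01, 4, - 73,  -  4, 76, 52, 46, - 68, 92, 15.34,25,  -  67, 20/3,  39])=[  -  73,-68,-67,  -  4,  4,20/3 , 15.34, 20.01,25, 39,46, 52 , 76,92]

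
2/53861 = 2/53861 = 0.00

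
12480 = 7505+4975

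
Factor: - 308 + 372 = 64 = 2^6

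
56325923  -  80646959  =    -  24321036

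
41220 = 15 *2748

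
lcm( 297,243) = 2673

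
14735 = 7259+7476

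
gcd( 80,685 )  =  5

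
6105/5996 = 6105/5996=1.02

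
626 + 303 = 929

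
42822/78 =549=549.00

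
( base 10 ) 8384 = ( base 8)20300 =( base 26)cac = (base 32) 860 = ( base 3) 102111112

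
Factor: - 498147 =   -  3^1*13^1 *53^1*241^1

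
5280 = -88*( - 60 )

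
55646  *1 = 55646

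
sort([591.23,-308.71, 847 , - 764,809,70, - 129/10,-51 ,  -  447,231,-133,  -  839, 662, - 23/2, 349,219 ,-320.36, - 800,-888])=[  -  888, - 839,-800,-764, - 447, - 320.36, - 308.71, - 133, - 51,  -  129/10,-23/2,70,219, 231, 349 , 591.23, 662,809, 847]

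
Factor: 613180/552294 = 306590/276147  =  2^1*3^( -2 )*5^1 * 23^1*31^1*43^1*61^( - 1)*503^( - 1 ) 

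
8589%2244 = 1857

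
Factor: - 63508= -2^2 * 15877^1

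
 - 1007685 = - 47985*21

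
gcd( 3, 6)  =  3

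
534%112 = 86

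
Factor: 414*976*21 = 2^5*3^3*7^1*23^1*61^1 = 8485344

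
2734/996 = 1367/498 = 2.74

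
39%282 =39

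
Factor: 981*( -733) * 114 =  - 81974322 = - 2^1*3^3 * 19^1*109^1 * 733^1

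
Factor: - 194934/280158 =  - 613/881= - 613^1*881^(-1) 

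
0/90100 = 0= 0.00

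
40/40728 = 5/5091 = 0.00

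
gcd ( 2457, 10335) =39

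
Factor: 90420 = 2^2* 3^1* 5^1 * 11^1 * 137^1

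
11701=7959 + 3742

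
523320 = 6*87220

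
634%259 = 116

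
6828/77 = 6828/77 = 88.68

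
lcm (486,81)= 486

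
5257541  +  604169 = 5861710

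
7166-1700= 5466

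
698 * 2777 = 1938346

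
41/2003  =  41/2003 = 0.02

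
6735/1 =6735 = 6735.00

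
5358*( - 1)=- 5358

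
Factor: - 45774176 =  - 2^5*7^1*181^1*1129^1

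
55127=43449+11678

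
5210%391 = 127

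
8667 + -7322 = 1345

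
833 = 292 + 541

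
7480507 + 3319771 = 10800278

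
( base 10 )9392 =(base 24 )G78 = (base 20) 139c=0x24B0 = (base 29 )b4p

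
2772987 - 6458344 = - 3685357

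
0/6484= 0 = 0.00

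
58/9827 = 58/9827 = 0.01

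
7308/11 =7308/11= 664.36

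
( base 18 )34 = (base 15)3D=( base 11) 53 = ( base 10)58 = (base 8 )72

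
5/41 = 5/41 = 0.12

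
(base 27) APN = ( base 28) a58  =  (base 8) 17464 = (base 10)7988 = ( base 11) 6002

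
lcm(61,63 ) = 3843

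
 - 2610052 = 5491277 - 8101329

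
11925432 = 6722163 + 5203269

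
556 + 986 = 1542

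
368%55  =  38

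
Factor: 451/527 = 11^1*17^ ( - 1) * 31^( - 1 )*41^1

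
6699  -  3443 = 3256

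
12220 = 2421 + 9799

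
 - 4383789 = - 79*55491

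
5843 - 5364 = 479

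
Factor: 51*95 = 4845 = 3^1*5^1*17^1*19^1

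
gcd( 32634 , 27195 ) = 5439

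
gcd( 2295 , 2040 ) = 255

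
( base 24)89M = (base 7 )20062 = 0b1001011101110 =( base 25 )7IL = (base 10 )4846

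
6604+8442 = 15046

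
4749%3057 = 1692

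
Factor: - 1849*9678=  - 17894622 = - 2^1*3^1*43^2*1613^1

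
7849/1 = 7849 = 7849.00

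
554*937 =519098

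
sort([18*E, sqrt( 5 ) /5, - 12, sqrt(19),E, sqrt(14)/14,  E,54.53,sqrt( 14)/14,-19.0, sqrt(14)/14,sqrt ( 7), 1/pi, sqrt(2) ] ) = [ - 19.0, -12, sqrt(14)/14, sqrt (14) /14,sqrt( 14)/14,1/pi , sqrt( 5 )/5, sqrt(2), sqrt(7),  E,E,sqrt ( 19), 18*E, 54.53]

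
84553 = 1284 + 83269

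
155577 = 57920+97657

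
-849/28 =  - 31 + 19/28 =- 30.32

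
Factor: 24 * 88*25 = 52800 = 2^6*3^1*5^2*11^1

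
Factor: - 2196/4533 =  - 2^2*3^1*61^1*1511^( - 1 ) = - 732/1511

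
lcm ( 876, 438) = 876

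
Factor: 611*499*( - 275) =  -5^2*11^1*13^1*47^1*499^1 = - 83844475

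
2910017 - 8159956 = -5249939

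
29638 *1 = 29638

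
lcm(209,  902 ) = 17138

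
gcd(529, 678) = 1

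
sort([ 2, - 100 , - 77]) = [- 100, - 77  ,  2]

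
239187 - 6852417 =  - 6613230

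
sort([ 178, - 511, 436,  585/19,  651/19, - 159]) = [ - 511,-159, 585/19  ,  651/19, 178,436 ]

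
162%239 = 162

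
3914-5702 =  - 1788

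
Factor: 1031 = 1031^1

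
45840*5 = 229200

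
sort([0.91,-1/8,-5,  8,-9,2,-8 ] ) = [ - 9 , - 8 , - 5,-1/8,0.91,2, 8 ] 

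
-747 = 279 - 1026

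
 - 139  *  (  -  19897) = 2765683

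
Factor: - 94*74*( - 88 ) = 2^5*11^1 * 37^1*47^1 = 612128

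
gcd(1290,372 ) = 6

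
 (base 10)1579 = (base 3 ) 2011111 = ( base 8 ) 3053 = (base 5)22304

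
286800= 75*3824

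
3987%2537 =1450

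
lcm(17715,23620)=70860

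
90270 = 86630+3640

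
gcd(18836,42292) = 4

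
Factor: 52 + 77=3^1 * 43^1 = 129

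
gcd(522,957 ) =87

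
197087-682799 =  - 485712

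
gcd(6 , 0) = 6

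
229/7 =32+5/7 = 32.71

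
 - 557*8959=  - 4990163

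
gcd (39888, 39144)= 24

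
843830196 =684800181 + 159030015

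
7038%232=78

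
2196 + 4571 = 6767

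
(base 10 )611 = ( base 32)J3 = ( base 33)IH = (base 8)1143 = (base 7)1532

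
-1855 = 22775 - 24630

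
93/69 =31/23 = 1.35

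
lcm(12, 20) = 60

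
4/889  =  4/889 = 0.00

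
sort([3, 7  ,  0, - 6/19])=[  -  6/19, 0, 3 , 7 ] 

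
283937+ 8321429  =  8605366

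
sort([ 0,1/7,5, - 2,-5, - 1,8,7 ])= [  -  5, - 2, - 1, 0, 1/7,5,7,8] 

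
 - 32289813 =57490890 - 89780703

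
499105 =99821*5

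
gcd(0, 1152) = 1152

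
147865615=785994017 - 638128402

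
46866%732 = 18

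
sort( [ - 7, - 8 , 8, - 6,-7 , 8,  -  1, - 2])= [ - 8, - 7, - 7,  -  6, - 2, - 1,  8,  8 ] 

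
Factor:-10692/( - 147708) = 27/373=3^3*373^( - 1 ) 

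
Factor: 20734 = 2^1*7^1*1481^1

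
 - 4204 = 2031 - 6235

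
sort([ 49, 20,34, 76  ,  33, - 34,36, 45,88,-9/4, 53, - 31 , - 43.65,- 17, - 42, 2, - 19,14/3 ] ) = [ - 43.65, - 42, - 34 , - 31 , - 19, - 17,-9/4, 2,  14/3,20,  33,  34 , 36,45,49, 53, 76, 88 ] 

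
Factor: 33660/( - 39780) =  - 11^1*13^ ( - 1) = - 11/13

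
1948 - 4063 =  - 2115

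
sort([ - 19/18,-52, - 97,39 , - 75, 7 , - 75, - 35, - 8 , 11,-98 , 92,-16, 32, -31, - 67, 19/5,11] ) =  [-98, - 97, - 75, - 75,-67, - 52, - 35, - 31, -16, - 8, - 19/18,19/5, 7, 11, 11, 32, 39, 92 ]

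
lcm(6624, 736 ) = 6624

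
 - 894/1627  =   - 894/1627 = - 0.55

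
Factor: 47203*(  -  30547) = -1441910041 = - 11^1 * 13^1*2777^1  *3631^1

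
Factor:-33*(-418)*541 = 2^1*3^1*11^2*19^1*541^1 = 7462554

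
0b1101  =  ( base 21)D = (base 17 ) D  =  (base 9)14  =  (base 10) 13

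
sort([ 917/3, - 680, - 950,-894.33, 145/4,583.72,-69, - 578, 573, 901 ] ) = [ - 950,-894.33, - 680, - 578, - 69, 145/4, 917/3,573,583.72, 901 ]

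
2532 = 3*844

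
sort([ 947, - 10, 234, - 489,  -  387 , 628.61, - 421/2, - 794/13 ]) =[ - 489,  -  387, - 421/2,- 794/13, - 10, 234, 628.61, 947]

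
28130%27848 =282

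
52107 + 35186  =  87293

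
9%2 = 1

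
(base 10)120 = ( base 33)3l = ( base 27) 4c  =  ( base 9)143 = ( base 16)78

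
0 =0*19956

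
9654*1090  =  10522860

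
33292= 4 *8323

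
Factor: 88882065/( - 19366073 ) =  - 3^2*5^1*19^( - 1)*337^1*5861^1*1019267^( - 1 ) 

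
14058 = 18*781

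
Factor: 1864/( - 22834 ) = -4/49 = - 2^2 * 7^(  -  2 )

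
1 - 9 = - 8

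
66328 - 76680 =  - 10352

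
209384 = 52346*4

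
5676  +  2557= 8233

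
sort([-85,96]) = [-85,96] 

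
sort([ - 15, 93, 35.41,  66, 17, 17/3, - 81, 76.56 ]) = [ - 81, - 15 , 17/3, 17,35.41, 66,  76.56, 93 ] 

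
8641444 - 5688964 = 2952480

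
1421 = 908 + 513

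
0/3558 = 0= 0.00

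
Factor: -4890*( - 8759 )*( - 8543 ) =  - 365909589930 = - 2^1*3^1 * 5^1*19^1*163^1 * 461^1*8543^1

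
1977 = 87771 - 85794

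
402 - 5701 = - 5299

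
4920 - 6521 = -1601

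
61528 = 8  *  7691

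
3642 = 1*3642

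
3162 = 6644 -3482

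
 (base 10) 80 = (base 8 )120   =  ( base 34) 2c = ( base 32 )2G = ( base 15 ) 55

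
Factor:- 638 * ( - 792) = 505296 = 2^4*3^2*11^2*29^1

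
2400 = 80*30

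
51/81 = 17/27 = 0.63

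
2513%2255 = 258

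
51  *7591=387141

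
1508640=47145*32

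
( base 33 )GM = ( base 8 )1046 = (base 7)1414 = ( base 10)550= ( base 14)2B4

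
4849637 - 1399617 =3450020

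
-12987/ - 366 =35+59/122 = 35.48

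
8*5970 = 47760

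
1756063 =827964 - -928099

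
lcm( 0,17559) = 0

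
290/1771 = 290/1771 = 0.16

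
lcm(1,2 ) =2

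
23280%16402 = 6878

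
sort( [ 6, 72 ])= [ 6,72 ]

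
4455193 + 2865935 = 7321128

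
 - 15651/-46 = 340 + 11/46 = 340.24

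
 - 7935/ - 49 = 161 + 46/49 = 161.94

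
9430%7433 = 1997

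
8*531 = 4248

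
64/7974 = 32/3987 = 0.01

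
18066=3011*6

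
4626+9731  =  14357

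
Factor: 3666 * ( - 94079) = -2^1 * 3^1 * 13^1*47^1 * 94079^1 = - 344893614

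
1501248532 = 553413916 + 947834616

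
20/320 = 1/16 = 0.06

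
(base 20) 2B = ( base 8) 63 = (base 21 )29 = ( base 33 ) 1I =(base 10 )51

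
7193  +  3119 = 10312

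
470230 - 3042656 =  - 2572426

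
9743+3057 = 12800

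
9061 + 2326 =11387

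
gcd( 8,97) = 1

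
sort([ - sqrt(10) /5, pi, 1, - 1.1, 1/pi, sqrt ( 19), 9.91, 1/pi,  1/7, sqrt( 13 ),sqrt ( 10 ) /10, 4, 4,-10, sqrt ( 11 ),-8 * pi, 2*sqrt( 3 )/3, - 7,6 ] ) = [-8*pi, - 10, - 7, - 1.1, -sqrt(10 ) /5, 1/7 , sqrt ( 10)/10,  1/pi, 1/pi,  1 , 2*sqrt( 3)/3, pi,sqrt ( 11 ),sqrt ( 13), 4 , 4,sqrt (19), 6,9.91] 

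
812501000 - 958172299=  - 145671299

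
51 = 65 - 14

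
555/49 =11 + 16/49 = 11.33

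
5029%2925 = 2104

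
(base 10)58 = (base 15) 3d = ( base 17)37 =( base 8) 72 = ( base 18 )34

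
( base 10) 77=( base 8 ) 115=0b1001101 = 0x4D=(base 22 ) 3b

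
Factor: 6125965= 5^1*1091^1*1123^1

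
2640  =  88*30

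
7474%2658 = 2158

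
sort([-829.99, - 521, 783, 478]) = [ - 829.99, - 521,478,783]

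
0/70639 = 0= 0.00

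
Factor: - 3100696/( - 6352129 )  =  2^3 * 7^( - 1)*387587^1*907447^( - 1)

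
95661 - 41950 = 53711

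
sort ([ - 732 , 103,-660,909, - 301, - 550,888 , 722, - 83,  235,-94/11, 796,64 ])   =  [-732,-660, - 550,-301, - 83,-94/11, 64,103, 235, 722,  796 , 888, 909 ] 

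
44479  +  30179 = 74658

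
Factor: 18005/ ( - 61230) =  - 2^ ( - 1)* 3^ ( - 1)*157^ ( - 1)*277^1= - 277/942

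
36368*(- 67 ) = -2436656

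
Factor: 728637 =3^1*7^1*13^1*17^1 *157^1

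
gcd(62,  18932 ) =2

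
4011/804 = 1337/268 = 4.99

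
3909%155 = 34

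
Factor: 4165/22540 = 2^( - 2 )*17^1*23^( -1) = 17/92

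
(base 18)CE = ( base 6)1022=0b11100110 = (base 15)105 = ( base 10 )230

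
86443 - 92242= - 5799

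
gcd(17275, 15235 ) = 5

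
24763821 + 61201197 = 85965018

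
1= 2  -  1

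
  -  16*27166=-434656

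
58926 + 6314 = 65240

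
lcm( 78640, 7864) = 78640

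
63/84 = 3/4 = 0.75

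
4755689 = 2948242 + 1807447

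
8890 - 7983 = 907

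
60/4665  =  4/311 = 0.01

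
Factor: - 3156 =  -2^2*3^1*263^1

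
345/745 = 69/149 =0.46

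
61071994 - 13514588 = 47557406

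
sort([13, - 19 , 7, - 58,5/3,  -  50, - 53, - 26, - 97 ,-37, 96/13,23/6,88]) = [ - 97, - 58, - 53, - 50, - 37,-26,-19, 5/3,23/6, 7, 96/13,13,88]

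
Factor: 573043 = 719^1* 797^1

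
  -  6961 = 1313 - 8274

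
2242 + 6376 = 8618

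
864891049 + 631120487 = 1496011536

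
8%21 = 8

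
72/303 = 24/101 = 0.24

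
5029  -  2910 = 2119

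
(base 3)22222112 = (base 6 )50152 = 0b1100110010100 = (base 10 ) 6548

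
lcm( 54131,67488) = 5196576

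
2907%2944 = 2907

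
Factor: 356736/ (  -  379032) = - 16/17 = - 2^4*17^(  -  1 ) 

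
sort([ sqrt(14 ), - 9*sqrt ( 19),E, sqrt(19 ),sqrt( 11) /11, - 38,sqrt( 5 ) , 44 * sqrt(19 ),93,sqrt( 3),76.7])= [  -  9*sqrt(19),-38,sqrt( 11) /11, sqrt( 3), sqrt( 5),  E,sqrt( 14 ),sqrt( 19),  76.7,93,44 * sqrt ( 19)]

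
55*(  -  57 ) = -3135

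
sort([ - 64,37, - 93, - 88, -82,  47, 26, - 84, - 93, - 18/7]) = [ - 93, - 93, - 88, - 84, - 82, - 64,-18/7,26 , 37,47]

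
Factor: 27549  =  3^2*3061^1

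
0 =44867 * 0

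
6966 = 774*9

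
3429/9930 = 1143/3310 = 0.35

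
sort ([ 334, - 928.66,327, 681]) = [ -928.66,327,334, 681]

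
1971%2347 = 1971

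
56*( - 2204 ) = - 123424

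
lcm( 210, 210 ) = 210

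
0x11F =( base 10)287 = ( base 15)142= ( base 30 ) 9h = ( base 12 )1BB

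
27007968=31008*871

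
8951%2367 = 1850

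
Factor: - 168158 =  - 2^1*83^1*1013^1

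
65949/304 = 3471/16 = 216.94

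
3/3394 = 3/3394   =  0.00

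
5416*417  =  2258472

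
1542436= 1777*868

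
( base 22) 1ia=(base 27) 15Q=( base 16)37A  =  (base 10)890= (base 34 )Q6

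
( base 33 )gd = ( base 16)21D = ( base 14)2a9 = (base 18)1C1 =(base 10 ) 541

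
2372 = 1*2372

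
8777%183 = 176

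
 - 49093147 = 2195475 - 51288622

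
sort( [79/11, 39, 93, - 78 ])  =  [ - 78, 79/11, 39,93]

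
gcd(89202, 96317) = 1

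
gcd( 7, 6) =1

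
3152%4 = 0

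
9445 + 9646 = 19091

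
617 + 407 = 1024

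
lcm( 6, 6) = 6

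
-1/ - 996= 1/996 = 0.00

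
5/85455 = 1/17091  =  0.00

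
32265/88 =32265/88 = 366.65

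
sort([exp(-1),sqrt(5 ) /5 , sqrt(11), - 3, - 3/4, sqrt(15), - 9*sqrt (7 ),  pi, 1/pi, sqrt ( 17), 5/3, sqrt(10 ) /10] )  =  [ - 9*sqrt( 7) , - 3,-3/4,sqrt( 10 ) /10,1/pi,exp( - 1 ),sqrt( 5 )/5, 5/3, pi, sqrt(11), sqrt( 15),sqrt ( 17)]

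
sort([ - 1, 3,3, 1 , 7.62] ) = [ - 1,1,3, 3 , 7.62 ]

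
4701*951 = 4470651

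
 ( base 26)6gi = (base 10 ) 4490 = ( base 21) A3H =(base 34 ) 3U2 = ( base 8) 10612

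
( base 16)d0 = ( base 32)6G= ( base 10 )208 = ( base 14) 10c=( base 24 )8g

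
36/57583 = 36/57583 = 0.00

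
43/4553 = 43/4553 = 0.01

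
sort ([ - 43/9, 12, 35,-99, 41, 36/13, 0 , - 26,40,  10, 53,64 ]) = [ - 99, - 26,  -  43/9 , 0, 36/13, 10, 12,35 , 40,41,53 , 64]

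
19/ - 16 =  - 19/16 = -1.19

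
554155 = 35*15833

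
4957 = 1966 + 2991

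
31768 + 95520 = 127288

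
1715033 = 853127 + 861906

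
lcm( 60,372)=1860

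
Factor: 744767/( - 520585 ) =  - 5^(-1)*  13^(-1)*  8009^( - 1) * 744767^1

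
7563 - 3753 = 3810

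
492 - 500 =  - 8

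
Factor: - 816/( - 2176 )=2^(  -  3)*3^1 = 3/8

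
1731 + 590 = 2321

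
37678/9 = 37678/9 = 4186.44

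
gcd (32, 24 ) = 8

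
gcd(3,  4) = 1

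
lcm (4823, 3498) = 318318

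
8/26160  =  1/3270=0.00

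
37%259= 37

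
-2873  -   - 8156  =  5283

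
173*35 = 6055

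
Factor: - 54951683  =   - 54951683^1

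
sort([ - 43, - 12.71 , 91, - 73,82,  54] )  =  [ - 73,-43, - 12.71,54,82,91]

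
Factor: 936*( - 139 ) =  - 2^3*3^2*13^1*139^1= -130104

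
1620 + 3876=5496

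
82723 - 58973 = 23750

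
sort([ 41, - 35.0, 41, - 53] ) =[ - 53,  -  35.0, 41, 41 ]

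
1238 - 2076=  - 838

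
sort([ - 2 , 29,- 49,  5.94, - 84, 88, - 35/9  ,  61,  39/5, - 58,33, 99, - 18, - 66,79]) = [-84, - 66, - 58, - 49,- 18, - 35/9, - 2,5.94,39/5,29, 33,61,79,88,99]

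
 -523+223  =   - 300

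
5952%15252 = 5952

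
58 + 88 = 146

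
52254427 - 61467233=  - 9212806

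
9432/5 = 1886  +  2/5  =  1886.40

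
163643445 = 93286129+70357316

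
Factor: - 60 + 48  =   - 12 = -  2^2*3^1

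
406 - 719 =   -  313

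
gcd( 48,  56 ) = 8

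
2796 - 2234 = 562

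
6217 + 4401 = 10618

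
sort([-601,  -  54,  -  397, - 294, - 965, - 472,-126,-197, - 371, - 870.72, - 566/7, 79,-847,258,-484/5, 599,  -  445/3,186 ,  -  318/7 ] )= [ -965, - 870.72, - 847 , - 601, - 472 , - 397,  -  371  ,  -  294, -197, - 445/3 , - 126, - 484/5, - 566/7, - 54,-318/7, 79, 186,258, 599]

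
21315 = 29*735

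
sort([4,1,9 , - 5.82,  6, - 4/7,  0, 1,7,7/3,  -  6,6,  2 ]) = [  -  6,- 5.82,- 4/7 , 0,1,1, 2,7/3,4,6, 6, 7,9 ] 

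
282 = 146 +136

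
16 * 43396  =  694336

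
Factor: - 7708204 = -2^2 * 7^1*61^1 * 4513^1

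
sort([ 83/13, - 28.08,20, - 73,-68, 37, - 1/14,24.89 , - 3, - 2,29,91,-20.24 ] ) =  [-73, - 68, - 28.08,  -  20.24, - 3, - 2,  -  1/14, 83/13, 20, 24.89, 29, 37 , 91 ] 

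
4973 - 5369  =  -396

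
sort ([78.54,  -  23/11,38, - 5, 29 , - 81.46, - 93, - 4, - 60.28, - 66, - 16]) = [-93, - 81.46,  -  66, -60.28 ,  -  16,-5 , - 4, - 23/11,29, 38 , 78.54 ]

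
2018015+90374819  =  92392834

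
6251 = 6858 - 607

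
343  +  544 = 887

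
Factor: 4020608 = 2^7*101^1*311^1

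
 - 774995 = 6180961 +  - 6955956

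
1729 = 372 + 1357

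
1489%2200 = 1489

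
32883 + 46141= 79024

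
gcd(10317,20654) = 1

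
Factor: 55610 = 2^1 * 5^1 *67^1*83^1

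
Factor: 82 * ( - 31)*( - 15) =38130 = 2^1*3^1*5^1*31^1*41^1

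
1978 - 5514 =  - 3536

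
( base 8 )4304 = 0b100011000100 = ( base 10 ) 2244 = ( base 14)b64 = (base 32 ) 264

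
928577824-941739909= - 13162085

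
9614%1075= 1014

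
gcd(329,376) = 47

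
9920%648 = 200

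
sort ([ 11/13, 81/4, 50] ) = [11/13,81/4,  50] 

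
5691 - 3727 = 1964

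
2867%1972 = 895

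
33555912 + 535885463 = 569441375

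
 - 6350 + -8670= - 15020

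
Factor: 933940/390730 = 2^1*7^2*41^( - 1) = 98/41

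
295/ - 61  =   - 5+ 10/61  =  -4.84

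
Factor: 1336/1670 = 2^2 * 5^( - 1) = 4/5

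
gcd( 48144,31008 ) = 816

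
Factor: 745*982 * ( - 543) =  - 2^1*3^1 * 5^1*149^1* 181^1*491^1 = -  397253370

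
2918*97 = 283046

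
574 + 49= 623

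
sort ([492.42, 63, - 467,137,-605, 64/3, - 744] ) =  [-744, - 605, - 467, 64/3, 63, 137, 492.42 ] 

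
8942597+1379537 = 10322134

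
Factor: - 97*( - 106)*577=2^1*53^1*97^1*577^1 = 5932714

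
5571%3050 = 2521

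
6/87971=6/87971 = 0.00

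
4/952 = 1/238 = 0.00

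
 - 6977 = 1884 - 8861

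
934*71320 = 66612880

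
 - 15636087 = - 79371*197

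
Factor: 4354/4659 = 2^1 *3^(-1 )*7^1 * 311^1*1553^( - 1)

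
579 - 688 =- 109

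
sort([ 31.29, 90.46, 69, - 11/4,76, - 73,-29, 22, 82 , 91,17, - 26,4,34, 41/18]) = [ - 73, - 29, - 26, - 11/4,41/18, 4, 17, 22 , 31.29,34,69, 76,  82, 90.46, 91]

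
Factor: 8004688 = 2^4*17^1*29429^1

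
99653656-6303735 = 93349921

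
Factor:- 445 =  - 5^1*89^1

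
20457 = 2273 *9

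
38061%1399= 288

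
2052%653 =93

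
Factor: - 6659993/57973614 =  -2^( - 1 ) * 3^( - 1) * 919^1*7247^1*9662269^(-1) 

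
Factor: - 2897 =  - 2897^1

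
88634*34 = 3013556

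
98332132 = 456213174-357881042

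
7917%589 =260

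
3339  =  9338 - 5999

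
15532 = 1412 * 11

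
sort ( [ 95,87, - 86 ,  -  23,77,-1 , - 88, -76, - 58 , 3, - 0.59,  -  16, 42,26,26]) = [ - 88, - 86,-76, - 58,  -  23, - 16, - 1, - 0.59,3,26, 26,42,77, 87, 95]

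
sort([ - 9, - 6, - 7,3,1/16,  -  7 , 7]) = [ - 9, - 7, - 7, - 6, 1/16, 3, 7 ]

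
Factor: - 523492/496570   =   - 261746/248285=-  2^1*5^( - 1 ) * 17^ ( - 1)*23^( -1 )*127^( - 1)*130873^1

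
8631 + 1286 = 9917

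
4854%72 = 30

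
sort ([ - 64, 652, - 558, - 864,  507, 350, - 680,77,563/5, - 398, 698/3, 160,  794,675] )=[ - 864, - 680, - 558, - 398, - 64, 77,563/5,160 , 698/3,350,507,652,675 , 794]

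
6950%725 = 425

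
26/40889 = 26/40889=0.00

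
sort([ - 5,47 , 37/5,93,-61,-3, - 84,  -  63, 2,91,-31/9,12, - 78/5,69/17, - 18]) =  [ - 84, - 63,-61, - 18, - 78/5, - 5, - 31/9,  -  3,2, 69/17,  37/5, 12,47,91,93]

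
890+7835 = 8725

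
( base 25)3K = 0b1011111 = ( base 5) 340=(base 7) 164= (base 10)95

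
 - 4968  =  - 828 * 6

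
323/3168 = 323/3168 =0.10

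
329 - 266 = 63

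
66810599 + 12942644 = 79753243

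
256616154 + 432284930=688901084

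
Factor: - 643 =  - 643^1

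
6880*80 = 550400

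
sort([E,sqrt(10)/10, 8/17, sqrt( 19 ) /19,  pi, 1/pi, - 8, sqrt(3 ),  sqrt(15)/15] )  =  [ - 8,sqrt( 19 )/19, sqrt( 15) /15 , sqrt(10)/10, 1/pi , 8/17, sqrt(3 ), E, pi ]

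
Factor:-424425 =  - 3^1* 5^2*5659^1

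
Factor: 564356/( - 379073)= - 2^2*13^1*10853^1*379073^ ( - 1)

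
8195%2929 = 2337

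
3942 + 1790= 5732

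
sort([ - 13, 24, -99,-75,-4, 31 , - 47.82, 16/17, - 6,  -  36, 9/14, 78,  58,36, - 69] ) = [  -  99  , - 75, - 69, - 47.82,-36,-13,-6,-4,9/14 , 16/17,  24, 31, 36,58, 78]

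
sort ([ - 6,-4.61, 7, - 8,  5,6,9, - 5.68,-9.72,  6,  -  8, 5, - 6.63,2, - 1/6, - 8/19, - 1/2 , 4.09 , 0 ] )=[-9.72, -8, - 8, -6.63, - 6, - 5.68, - 4.61,  -  1/2, - 8/19 ,-1/6,0, 2, 4.09 , 5,5,6, 6, 7,9 ]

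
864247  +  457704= 1321951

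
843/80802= 281/26934 = 0.01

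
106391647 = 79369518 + 27022129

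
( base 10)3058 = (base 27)457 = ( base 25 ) 4m8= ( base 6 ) 22054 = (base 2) 101111110010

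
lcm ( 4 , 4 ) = 4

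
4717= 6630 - 1913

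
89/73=1 + 16/73  =  1.22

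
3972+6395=10367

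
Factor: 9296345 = 5^1*1859269^1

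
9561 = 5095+4466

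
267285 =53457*5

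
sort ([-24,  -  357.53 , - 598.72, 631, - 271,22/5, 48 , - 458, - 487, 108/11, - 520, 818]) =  [ - 598.72, - 520, - 487  , - 458, - 357.53, - 271,  -  24, 22/5,  108/11, 48, 631, 818 ] 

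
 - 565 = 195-760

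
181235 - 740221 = -558986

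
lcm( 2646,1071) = 44982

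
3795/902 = 4 + 17/82 =4.21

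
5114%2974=2140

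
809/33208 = 809/33208 = 0.02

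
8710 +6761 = 15471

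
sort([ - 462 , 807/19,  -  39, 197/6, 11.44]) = [ - 462, - 39,11.44, 197/6,807/19] 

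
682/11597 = 682/11597= 0.06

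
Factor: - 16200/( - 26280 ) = 45/73 = 3^2*5^1*73^( - 1)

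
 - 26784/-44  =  608 + 8/11=608.73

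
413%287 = 126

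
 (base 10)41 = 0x29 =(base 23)1I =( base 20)21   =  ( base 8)51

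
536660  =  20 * 26833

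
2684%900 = 884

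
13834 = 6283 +7551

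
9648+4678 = 14326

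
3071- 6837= - 3766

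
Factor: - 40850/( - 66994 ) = 25/41 =5^2*41^ ( - 1)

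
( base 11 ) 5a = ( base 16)41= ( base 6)145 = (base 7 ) 122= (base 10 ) 65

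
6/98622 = 1/16437 = 0.00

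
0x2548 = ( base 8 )22510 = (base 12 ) 5634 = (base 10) 9544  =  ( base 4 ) 2111020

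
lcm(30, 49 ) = 1470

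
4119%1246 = 381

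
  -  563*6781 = -3817703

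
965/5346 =965/5346= 0.18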